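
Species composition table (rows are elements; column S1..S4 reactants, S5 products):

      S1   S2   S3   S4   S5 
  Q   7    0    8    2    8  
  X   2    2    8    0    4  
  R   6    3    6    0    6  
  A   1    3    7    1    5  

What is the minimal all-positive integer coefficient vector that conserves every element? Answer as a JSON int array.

Coefficients: [2, 2, 1, 5, 4]

Q: 2·7+2·0+1·8+5·2 = 32 | 4·8 = 32
X: 2·2+2·2+1·8+5·0 = 16 | 4·4 = 16
R: 2·6+2·3+1·6+5·0 = 24 | 4·6 = 24
A: 2·1+2·3+1·7+5·1 = 20 | 4·5 = 20
gcd(2,2,1,5,4) = 1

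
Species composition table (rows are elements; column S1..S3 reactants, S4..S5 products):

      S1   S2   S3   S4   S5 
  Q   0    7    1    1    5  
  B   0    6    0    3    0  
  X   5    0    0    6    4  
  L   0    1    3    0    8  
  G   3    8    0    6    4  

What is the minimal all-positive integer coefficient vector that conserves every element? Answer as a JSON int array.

Q: 4·0+1·7+5·1 = 12 | 2·1+2·5 = 12
B: 4·0+1·6+5·0 = 6 | 2·3+2·0 = 6
X: 4·5+1·0+5·0 = 20 | 2·6+2·4 = 20
L: 4·0+1·1+5·3 = 16 | 2·0+2·8 = 16
G: 4·3+1·8+5·0 = 20 | 2·6+2·4 = 20
gcd(4,1,5,2,2) = 1

Coefficients: [4, 1, 5, 2, 2]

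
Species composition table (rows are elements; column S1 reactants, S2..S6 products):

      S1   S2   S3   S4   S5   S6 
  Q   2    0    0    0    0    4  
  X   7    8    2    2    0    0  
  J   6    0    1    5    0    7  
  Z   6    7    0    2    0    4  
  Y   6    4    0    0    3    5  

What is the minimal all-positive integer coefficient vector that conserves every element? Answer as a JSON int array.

Q: 4·2 = 8 | 2·0+5·0+1·0+2·0+2·4 = 8
X: 4·7 = 28 | 2·8+5·2+1·2+2·0+2·0 = 28
J: 4·6 = 24 | 2·0+5·1+1·5+2·0+2·7 = 24
Z: 4·6 = 24 | 2·7+5·0+1·2+2·0+2·4 = 24
Y: 4·6 = 24 | 2·4+5·0+1·0+2·3+2·5 = 24
gcd(4,2,5,1,2,2) = 1

Coefficients: [4, 2, 5, 1, 2, 2]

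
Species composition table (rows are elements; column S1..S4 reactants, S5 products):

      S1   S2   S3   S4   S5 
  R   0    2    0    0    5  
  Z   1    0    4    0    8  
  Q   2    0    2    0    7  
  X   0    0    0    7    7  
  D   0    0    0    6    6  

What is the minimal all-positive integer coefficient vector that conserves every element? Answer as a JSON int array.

Coefficients: [4, 5, 3, 2, 2]

R: 4·0+5·2+3·0+2·0 = 10 | 2·5 = 10
Z: 4·1+5·0+3·4+2·0 = 16 | 2·8 = 16
Q: 4·2+5·0+3·2+2·0 = 14 | 2·7 = 14
X: 4·0+5·0+3·0+2·7 = 14 | 2·7 = 14
D: 4·0+5·0+3·0+2·6 = 12 | 2·6 = 12
gcd(4,5,3,2,2) = 1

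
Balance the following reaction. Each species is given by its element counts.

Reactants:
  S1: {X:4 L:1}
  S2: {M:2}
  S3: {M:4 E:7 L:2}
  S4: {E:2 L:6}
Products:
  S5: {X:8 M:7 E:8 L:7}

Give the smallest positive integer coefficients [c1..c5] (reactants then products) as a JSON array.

Coefficients: [4, 3, 2, 1, 2]

X: 4·4+3·0+2·0+1·0 = 16 | 2·8 = 16
M: 4·0+3·2+2·4+1·0 = 14 | 2·7 = 14
E: 4·0+3·0+2·7+1·2 = 16 | 2·8 = 16
L: 4·1+3·0+2·2+1·6 = 14 | 2·7 = 14
gcd(4,3,2,1,2) = 1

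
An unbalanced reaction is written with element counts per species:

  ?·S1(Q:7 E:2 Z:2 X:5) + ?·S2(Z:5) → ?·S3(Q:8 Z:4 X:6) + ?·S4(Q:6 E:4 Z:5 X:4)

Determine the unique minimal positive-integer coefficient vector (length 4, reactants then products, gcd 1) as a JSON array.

Coefficients: [2, 1, 1, 1]

Q: 2·7+1·0 = 14 | 1·8+1·6 = 14
E: 2·2+1·0 = 4 | 1·0+1·4 = 4
Z: 2·2+1·5 = 9 | 1·4+1·5 = 9
X: 2·5+1·0 = 10 | 1·6+1·4 = 10
gcd(2,1,1,1) = 1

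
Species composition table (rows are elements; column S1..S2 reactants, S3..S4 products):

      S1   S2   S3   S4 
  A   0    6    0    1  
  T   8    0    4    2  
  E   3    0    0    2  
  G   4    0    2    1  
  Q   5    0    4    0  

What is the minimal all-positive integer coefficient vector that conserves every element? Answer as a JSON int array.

Coefficients: [4, 1, 5, 6]

A: 4·0+1·6 = 6 | 5·0+6·1 = 6
T: 4·8+1·0 = 32 | 5·4+6·2 = 32
E: 4·3+1·0 = 12 | 5·0+6·2 = 12
G: 4·4+1·0 = 16 | 5·2+6·1 = 16
Q: 4·5+1·0 = 20 | 5·4+6·0 = 20
gcd(4,1,5,6) = 1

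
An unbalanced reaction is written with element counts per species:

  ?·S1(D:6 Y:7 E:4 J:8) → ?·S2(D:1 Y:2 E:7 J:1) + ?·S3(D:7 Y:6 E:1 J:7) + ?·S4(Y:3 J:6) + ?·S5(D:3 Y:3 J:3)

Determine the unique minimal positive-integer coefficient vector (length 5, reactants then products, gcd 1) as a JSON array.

Coefficients: [6, 3, 3, 2, 4]

D: 6·6 = 36 | 3·1+3·7+2·0+4·3 = 36
Y: 6·7 = 42 | 3·2+3·6+2·3+4·3 = 42
E: 6·4 = 24 | 3·7+3·1+2·0+4·0 = 24
J: 6·8 = 48 | 3·1+3·7+2·6+4·3 = 48
gcd(6,3,3,2,4) = 1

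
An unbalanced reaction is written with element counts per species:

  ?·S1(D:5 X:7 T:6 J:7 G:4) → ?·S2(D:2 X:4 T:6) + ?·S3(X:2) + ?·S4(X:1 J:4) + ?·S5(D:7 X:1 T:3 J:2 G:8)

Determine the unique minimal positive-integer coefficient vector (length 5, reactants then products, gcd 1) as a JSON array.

Coefficients: [4, 3, 4, 6, 2]

D: 4·5 = 20 | 3·2+4·0+6·0+2·7 = 20
X: 4·7 = 28 | 3·4+4·2+6·1+2·1 = 28
T: 4·6 = 24 | 3·6+4·0+6·0+2·3 = 24
J: 4·7 = 28 | 3·0+4·0+6·4+2·2 = 28
G: 4·4 = 16 | 3·0+4·0+6·0+2·8 = 16
gcd(4,3,4,6,2) = 1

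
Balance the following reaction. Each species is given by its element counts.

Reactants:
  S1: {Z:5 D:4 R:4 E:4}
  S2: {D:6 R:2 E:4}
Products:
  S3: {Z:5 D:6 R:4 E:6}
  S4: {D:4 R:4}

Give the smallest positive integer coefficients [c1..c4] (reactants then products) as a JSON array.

Z: 4·5+2·0 = 20 | 4·5+1·0 = 20
D: 4·4+2·6 = 28 | 4·6+1·4 = 28
R: 4·4+2·2 = 20 | 4·4+1·4 = 20
E: 4·4+2·4 = 24 | 4·6+1·0 = 24
gcd(4,2,4,1) = 1

Coefficients: [4, 2, 4, 1]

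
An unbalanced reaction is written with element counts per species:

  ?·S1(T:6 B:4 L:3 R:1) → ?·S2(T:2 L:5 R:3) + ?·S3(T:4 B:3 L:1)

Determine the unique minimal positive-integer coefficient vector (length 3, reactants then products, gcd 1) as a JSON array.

T: 3·6 = 18 | 1·2+4·4 = 18
B: 3·4 = 12 | 1·0+4·3 = 12
L: 3·3 = 9 | 1·5+4·1 = 9
R: 3·1 = 3 | 1·3+4·0 = 3
gcd(3,1,4) = 1

Coefficients: [3, 1, 4]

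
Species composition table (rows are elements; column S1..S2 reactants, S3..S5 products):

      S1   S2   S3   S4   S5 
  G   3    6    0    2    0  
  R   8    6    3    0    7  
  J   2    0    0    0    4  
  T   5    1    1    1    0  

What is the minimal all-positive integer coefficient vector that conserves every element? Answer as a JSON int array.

Coefficients: [2, 1, 5, 6, 1]

G: 2·3+1·6 = 12 | 5·0+6·2+1·0 = 12
R: 2·8+1·6 = 22 | 5·3+6·0+1·7 = 22
J: 2·2+1·0 = 4 | 5·0+6·0+1·4 = 4
T: 2·5+1·1 = 11 | 5·1+6·1+1·0 = 11
gcd(2,1,5,6,1) = 1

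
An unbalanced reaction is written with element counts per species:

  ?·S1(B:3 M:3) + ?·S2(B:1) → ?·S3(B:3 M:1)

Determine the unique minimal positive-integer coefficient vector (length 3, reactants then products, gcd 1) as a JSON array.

Coefficients: [1, 6, 3]

B: 1·3+6·1 = 9 | 3·3 = 9
M: 1·3+6·0 = 3 | 3·1 = 3
gcd(1,6,3) = 1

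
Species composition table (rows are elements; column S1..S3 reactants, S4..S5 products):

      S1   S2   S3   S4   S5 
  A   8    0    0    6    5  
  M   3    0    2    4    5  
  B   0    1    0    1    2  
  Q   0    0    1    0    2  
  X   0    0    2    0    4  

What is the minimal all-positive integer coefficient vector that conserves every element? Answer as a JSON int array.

Coefficients: [2, 5, 4, 1, 2]

A: 2·8+5·0+4·0 = 16 | 1·6+2·5 = 16
M: 2·3+5·0+4·2 = 14 | 1·4+2·5 = 14
B: 2·0+5·1+4·0 = 5 | 1·1+2·2 = 5
Q: 2·0+5·0+4·1 = 4 | 1·0+2·2 = 4
X: 2·0+5·0+4·2 = 8 | 1·0+2·4 = 8
gcd(2,5,4,1,2) = 1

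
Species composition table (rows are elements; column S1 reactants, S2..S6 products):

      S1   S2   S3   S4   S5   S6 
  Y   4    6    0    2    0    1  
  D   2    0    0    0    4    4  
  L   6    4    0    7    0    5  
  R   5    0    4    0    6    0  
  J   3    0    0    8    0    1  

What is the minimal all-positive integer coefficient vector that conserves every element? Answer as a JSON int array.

Y: 6·4 = 24 | 3·6+6·0+2·2+1·0+2·1 = 24
D: 6·2 = 12 | 3·0+6·0+2·0+1·4+2·4 = 12
L: 6·6 = 36 | 3·4+6·0+2·7+1·0+2·5 = 36
R: 6·5 = 30 | 3·0+6·4+2·0+1·6+2·0 = 30
J: 6·3 = 18 | 3·0+6·0+2·8+1·0+2·1 = 18
gcd(6,3,6,2,1,2) = 1

Coefficients: [6, 3, 6, 2, 1, 2]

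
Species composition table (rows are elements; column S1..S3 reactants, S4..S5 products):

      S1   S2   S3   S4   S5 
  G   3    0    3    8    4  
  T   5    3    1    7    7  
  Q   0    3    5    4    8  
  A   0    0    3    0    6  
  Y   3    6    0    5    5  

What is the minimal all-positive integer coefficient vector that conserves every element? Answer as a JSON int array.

Coefficients: [6, 2, 6, 3, 3]

G: 6·3+2·0+6·3 = 36 | 3·8+3·4 = 36
T: 6·5+2·3+6·1 = 42 | 3·7+3·7 = 42
Q: 6·0+2·3+6·5 = 36 | 3·4+3·8 = 36
A: 6·0+2·0+6·3 = 18 | 3·0+3·6 = 18
Y: 6·3+2·6+6·0 = 30 | 3·5+3·5 = 30
gcd(6,2,6,3,3) = 1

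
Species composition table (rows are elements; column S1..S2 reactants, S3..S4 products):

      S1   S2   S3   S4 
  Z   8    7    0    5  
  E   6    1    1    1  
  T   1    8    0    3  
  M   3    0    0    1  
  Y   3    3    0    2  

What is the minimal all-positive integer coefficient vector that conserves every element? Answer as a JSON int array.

Z: 1·8+1·7 = 15 | 4·0+3·5 = 15
E: 1·6+1·1 = 7 | 4·1+3·1 = 7
T: 1·1+1·8 = 9 | 4·0+3·3 = 9
M: 1·3+1·0 = 3 | 4·0+3·1 = 3
Y: 1·3+1·3 = 6 | 4·0+3·2 = 6
gcd(1,1,4,3) = 1

Coefficients: [1, 1, 4, 3]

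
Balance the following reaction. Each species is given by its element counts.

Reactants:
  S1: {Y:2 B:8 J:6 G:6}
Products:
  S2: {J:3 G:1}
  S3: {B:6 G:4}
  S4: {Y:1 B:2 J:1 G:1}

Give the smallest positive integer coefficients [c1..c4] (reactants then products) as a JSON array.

Coefficients: [3, 4, 2, 6]

Y: 3·2 = 6 | 4·0+2·0+6·1 = 6
B: 3·8 = 24 | 4·0+2·6+6·2 = 24
J: 3·6 = 18 | 4·3+2·0+6·1 = 18
G: 3·6 = 18 | 4·1+2·4+6·1 = 18
gcd(3,4,2,6) = 1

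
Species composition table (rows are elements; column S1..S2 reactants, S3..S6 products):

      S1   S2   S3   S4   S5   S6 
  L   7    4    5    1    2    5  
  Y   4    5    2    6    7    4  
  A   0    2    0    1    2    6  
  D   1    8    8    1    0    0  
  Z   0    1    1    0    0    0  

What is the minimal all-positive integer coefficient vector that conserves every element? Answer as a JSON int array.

Coefficients: [2, 5, 5, 2, 1, 1]

L: 2·7+5·4 = 34 | 5·5+2·1+1·2+1·5 = 34
Y: 2·4+5·5 = 33 | 5·2+2·6+1·7+1·4 = 33
A: 2·0+5·2 = 10 | 5·0+2·1+1·2+1·6 = 10
D: 2·1+5·8 = 42 | 5·8+2·1+1·0+1·0 = 42
Z: 2·0+5·1 = 5 | 5·1+2·0+1·0+1·0 = 5
gcd(2,5,5,2,1,1) = 1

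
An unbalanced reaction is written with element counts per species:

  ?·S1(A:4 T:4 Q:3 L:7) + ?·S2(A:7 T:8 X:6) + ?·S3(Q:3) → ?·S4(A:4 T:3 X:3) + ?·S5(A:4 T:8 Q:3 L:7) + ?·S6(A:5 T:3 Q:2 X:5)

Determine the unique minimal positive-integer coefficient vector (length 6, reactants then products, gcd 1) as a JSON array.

A: 4·4+5·7+2·0 = 51 | 5·4+4·4+3·5 = 51
T: 4·4+5·8+2·0 = 56 | 5·3+4·8+3·3 = 56
Q: 4·3+5·0+2·3 = 18 | 5·0+4·3+3·2 = 18
X: 4·0+5·6+2·0 = 30 | 5·3+4·0+3·5 = 30
L: 4·7+5·0+2·0 = 28 | 5·0+4·7+3·0 = 28
gcd(4,5,2,5,4,3) = 1

Coefficients: [4, 5, 2, 5, 4, 3]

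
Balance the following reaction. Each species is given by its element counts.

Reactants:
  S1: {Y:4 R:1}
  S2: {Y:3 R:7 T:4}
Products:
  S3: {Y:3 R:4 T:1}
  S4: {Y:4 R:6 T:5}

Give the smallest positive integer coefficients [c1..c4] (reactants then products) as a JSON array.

Coefficients: [3, 5, 5, 3]

Y: 3·4+5·3 = 27 | 5·3+3·4 = 27
R: 3·1+5·7 = 38 | 5·4+3·6 = 38
T: 3·0+5·4 = 20 | 5·1+3·5 = 20
gcd(3,5,5,3) = 1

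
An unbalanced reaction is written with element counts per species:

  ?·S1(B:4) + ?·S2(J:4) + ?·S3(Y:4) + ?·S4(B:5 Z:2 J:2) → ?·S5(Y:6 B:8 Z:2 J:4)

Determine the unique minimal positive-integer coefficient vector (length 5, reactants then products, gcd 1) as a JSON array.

Y: 3·0+2·0+6·4+4·0 = 24 | 4·6 = 24
B: 3·4+2·0+6·0+4·5 = 32 | 4·8 = 32
Z: 3·0+2·0+6·0+4·2 = 8 | 4·2 = 8
J: 3·0+2·4+6·0+4·2 = 16 | 4·4 = 16
gcd(3,2,6,4,4) = 1

Coefficients: [3, 2, 6, 4, 4]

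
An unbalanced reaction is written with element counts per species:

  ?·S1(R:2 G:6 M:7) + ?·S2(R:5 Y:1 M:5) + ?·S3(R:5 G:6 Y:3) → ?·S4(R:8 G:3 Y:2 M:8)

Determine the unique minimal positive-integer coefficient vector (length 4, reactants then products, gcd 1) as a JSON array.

Coefficients: [1, 5, 1, 4]

R: 1·2+5·5+1·5 = 32 | 4·8 = 32
G: 1·6+5·0+1·6 = 12 | 4·3 = 12
Y: 1·0+5·1+1·3 = 8 | 4·2 = 8
M: 1·7+5·5+1·0 = 32 | 4·8 = 32
gcd(1,5,1,4) = 1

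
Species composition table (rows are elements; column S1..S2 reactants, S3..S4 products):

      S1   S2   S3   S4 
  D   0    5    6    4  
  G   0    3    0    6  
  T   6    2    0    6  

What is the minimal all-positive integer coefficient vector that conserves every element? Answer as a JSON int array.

D: 1·0+6·5 = 30 | 3·6+3·4 = 30
G: 1·0+6·3 = 18 | 3·0+3·6 = 18
T: 1·6+6·2 = 18 | 3·0+3·6 = 18
gcd(1,6,3,3) = 1

Coefficients: [1, 6, 3, 3]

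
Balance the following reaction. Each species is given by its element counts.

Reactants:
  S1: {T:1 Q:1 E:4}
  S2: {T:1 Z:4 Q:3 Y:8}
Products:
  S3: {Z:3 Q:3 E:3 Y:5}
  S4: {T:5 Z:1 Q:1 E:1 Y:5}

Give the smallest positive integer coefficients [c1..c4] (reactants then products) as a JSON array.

Coefficients: [5, 5, 6, 2]

T: 5·1+5·1 = 10 | 6·0+2·5 = 10
Z: 5·0+5·4 = 20 | 6·3+2·1 = 20
Q: 5·1+5·3 = 20 | 6·3+2·1 = 20
E: 5·4+5·0 = 20 | 6·3+2·1 = 20
Y: 5·0+5·8 = 40 | 6·5+2·5 = 40
gcd(5,5,6,2) = 1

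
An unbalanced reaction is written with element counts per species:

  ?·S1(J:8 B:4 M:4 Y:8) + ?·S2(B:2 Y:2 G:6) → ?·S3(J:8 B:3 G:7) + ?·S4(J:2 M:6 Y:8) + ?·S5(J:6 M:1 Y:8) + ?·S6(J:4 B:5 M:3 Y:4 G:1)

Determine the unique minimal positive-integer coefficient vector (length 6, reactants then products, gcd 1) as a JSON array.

J: 6·8+2·0 = 48 | 1·8+1·2+3·6+5·4 = 48
B: 6·4+2·2 = 28 | 1·3+1·0+3·0+5·5 = 28
M: 6·4+2·0 = 24 | 1·0+1·6+3·1+5·3 = 24
Y: 6·8+2·2 = 52 | 1·0+1·8+3·8+5·4 = 52
G: 6·0+2·6 = 12 | 1·7+1·0+3·0+5·1 = 12
gcd(6,2,1,1,3,5) = 1

Coefficients: [6, 2, 1, 1, 3, 5]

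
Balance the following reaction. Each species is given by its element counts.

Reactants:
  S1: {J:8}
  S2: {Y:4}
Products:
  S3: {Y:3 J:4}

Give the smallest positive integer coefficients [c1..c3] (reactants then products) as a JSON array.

Coefficients: [2, 3, 4]

Y: 2·0+3·4 = 12 | 4·3 = 12
J: 2·8+3·0 = 16 | 4·4 = 16
gcd(2,3,4) = 1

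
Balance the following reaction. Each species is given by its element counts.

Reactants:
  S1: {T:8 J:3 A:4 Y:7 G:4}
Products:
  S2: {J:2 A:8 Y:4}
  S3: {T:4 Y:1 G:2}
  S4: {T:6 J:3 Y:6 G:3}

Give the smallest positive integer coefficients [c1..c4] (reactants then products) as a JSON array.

T: 6·8 = 48 | 3·0+6·4+4·6 = 48
J: 6·3 = 18 | 3·2+6·0+4·3 = 18
A: 6·4 = 24 | 3·8+6·0+4·0 = 24
Y: 6·7 = 42 | 3·4+6·1+4·6 = 42
G: 6·4 = 24 | 3·0+6·2+4·3 = 24
gcd(6,3,6,4) = 1

Coefficients: [6, 3, 6, 4]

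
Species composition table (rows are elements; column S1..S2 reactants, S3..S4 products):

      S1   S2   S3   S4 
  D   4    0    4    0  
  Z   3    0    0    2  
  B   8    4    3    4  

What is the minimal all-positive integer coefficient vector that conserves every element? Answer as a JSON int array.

D: 4·4+1·0 = 16 | 4·4+6·0 = 16
Z: 4·3+1·0 = 12 | 4·0+6·2 = 12
B: 4·8+1·4 = 36 | 4·3+6·4 = 36
gcd(4,1,4,6) = 1

Coefficients: [4, 1, 4, 6]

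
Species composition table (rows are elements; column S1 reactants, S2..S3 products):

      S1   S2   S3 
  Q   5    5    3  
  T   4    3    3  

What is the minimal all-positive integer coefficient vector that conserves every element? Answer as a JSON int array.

Q: 6·5 = 30 | 3·5+5·3 = 30
T: 6·4 = 24 | 3·3+5·3 = 24
gcd(6,3,5) = 1

Coefficients: [6, 3, 5]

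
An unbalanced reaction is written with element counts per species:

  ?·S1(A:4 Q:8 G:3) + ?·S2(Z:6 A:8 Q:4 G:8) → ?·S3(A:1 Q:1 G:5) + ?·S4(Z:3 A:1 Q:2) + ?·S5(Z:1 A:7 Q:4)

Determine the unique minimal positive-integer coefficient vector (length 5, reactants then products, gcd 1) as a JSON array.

Coefficients: [2, 3, 6, 5, 3]

Z: 2·0+3·6 = 18 | 6·0+5·3+3·1 = 18
A: 2·4+3·8 = 32 | 6·1+5·1+3·7 = 32
Q: 2·8+3·4 = 28 | 6·1+5·2+3·4 = 28
G: 2·3+3·8 = 30 | 6·5+5·0+3·0 = 30
gcd(2,3,6,5,3) = 1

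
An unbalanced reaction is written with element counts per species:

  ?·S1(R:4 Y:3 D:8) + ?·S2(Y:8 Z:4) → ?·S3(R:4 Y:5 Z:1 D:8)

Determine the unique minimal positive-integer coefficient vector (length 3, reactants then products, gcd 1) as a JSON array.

Coefficients: [4, 1, 4]

R: 4·4+1·0 = 16 | 4·4 = 16
Y: 4·3+1·8 = 20 | 4·5 = 20
Z: 4·0+1·4 = 4 | 4·1 = 4
D: 4·8+1·0 = 32 | 4·8 = 32
gcd(4,1,4) = 1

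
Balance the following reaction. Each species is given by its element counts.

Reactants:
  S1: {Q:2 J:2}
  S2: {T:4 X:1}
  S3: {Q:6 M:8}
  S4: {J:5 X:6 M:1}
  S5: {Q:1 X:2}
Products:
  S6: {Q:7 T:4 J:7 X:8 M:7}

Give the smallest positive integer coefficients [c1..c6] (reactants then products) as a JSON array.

Coefficients: [4, 4, 3, 4, 2, 4]

Q: 4·2+4·0+3·6+4·0+2·1 = 28 | 4·7 = 28
T: 4·0+4·4+3·0+4·0+2·0 = 16 | 4·4 = 16
J: 4·2+4·0+3·0+4·5+2·0 = 28 | 4·7 = 28
X: 4·0+4·1+3·0+4·6+2·2 = 32 | 4·8 = 32
M: 4·0+4·0+3·8+4·1+2·0 = 28 | 4·7 = 28
gcd(4,4,3,4,2,4) = 1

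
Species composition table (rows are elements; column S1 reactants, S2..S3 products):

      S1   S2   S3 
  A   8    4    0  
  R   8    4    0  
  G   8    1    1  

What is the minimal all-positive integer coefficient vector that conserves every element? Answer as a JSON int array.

A: 1·8 = 8 | 2·4+6·0 = 8
R: 1·8 = 8 | 2·4+6·0 = 8
G: 1·8 = 8 | 2·1+6·1 = 8
gcd(1,2,6) = 1

Coefficients: [1, 2, 6]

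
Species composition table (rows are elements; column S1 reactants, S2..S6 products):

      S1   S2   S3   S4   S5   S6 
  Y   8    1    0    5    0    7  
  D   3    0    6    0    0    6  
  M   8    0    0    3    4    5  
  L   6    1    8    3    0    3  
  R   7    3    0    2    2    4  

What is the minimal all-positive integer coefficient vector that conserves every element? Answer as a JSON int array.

Y: 6·8 = 48 | 4·1+1·0+6·5+5·0+2·7 = 48
D: 6·3 = 18 | 4·0+1·6+6·0+5·0+2·6 = 18
M: 6·8 = 48 | 4·0+1·0+6·3+5·4+2·5 = 48
L: 6·6 = 36 | 4·1+1·8+6·3+5·0+2·3 = 36
R: 6·7 = 42 | 4·3+1·0+6·2+5·2+2·4 = 42
gcd(6,4,1,6,5,2) = 1

Coefficients: [6, 4, 1, 6, 5, 2]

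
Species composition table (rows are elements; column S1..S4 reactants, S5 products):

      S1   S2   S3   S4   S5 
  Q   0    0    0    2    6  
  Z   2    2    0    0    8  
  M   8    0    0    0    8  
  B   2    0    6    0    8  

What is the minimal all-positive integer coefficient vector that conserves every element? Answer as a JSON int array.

Q: 1·0+3·0+1·0+3·2 = 6 | 1·6 = 6
Z: 1·2+3·2+1·0+3·0 = 8 | 1·8 = 8
M: 1·8+3·0+1·0+3·0 = 8 | 1·8 = 8
B: 1·2+3·0+1·6+3·0 = 8 | 1·8 = 8
gcd(1,3,1,3,1) = 1

Coefficients: [1, 3, 1, 3, 1]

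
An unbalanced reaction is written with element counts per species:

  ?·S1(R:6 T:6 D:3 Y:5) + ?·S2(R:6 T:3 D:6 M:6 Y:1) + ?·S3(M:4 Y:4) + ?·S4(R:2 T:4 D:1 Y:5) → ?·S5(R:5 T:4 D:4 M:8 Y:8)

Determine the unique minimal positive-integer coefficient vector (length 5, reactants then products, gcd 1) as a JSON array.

R: 1·6+2·6+5·0+1·2 = 20 | 4·5 = 20
T: 1·6+2·3+5·0+1·4 = 16 | 4·4 = 16
D: 1·3+2·6+5·0+1·1 = 16 | 4·4 = 16
M: 1·0+2·6+5·4+1·0 = 32 | 4·8 = 32
Y: 1·5+2·1+5·4+1·5 = 32 | 4·8 = 32
gcd(1,2,5,1,4) = 1

Coefficients: [1, 2, 5, 1, 4]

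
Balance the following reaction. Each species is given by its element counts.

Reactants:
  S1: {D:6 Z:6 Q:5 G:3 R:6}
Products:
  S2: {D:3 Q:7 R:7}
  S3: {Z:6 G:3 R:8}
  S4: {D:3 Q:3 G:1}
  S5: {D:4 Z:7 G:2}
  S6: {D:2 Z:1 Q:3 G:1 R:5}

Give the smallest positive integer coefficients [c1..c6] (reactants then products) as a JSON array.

D: 5·6 = 30 | 1·3+1·0+3·3+3·4+3·2 = 30
Z: 5·6 = 30 | 1·0+1·6+3·0+3·7+3·1 = 30
Q: 5·5 = 25 | 1·7+1·0+3·3+3·0+3·3 = 25
G: 5·3 = 15 | 1·0+1·3+3·1+3·2+3·1 = 15
R: 5·6 = 30 | 1·7+1·8+3·0+3·0+3·5 = 30
gcd(5,1,1,3,3,3) = 1

Coefficients: [5, 1, 1, 3, 3, 3]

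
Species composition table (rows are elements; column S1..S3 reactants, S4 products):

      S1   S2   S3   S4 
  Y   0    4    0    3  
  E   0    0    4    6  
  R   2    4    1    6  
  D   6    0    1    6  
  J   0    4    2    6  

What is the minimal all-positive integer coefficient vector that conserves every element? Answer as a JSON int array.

Y: 3·0+3·4+6·0 = 12 | 4·3 = 12
E: 3·0+3·0+6·4 = 24 | 4·6 = 24
R: 3·2+3·4+6·1 = 24 | 4·6 = 24
D: 3·6+3·0+6·1 = 24 | 4·6 = 24
J: 3·0+3·4+6·2 = 24 | 4·6 = 24
gcd(3,3,6,4) = 1

Coefficients: [3, 3, 6, 4]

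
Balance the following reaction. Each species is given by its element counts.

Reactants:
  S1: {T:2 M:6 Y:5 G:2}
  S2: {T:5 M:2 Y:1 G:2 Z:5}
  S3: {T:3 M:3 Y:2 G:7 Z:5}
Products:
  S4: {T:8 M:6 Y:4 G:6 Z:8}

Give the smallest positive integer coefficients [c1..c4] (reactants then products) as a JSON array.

Coefficients: [2, 6, 2, 5]

T: 2·2+6·5+2·3 = 40 | 5·8 = 40
M: 2·6+6·2+2·3 = 30 | 5·6 = 30
Y: 2·5+6·1+2·2 = 20 | 5·4 = 20
G: 2·2+6·2+2·7 = 30 | 5·6 = 30
Z: 2·0+6·5+2·5 = 40 | 5·8 = 40
gcd(2,6,2,5) = 1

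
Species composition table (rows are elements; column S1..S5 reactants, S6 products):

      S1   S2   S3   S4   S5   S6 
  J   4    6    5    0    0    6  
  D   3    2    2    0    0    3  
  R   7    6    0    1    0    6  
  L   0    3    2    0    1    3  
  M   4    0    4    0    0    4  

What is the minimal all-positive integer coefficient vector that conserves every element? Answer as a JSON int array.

Coefficients: [2, 1, 2, 4, 5, 4]

J: 2·4+1·6+2·5+4·0+5·0 = 24 | 4·6 = 24
D: 2·3+1·2+2·2+4·0+5·0 = 12 | 4·3 = 12
R: 2·7+1·6+2·0+4·1+5·0 = 24 | 4·6 = 24
L: 2·0+1·3+2·2+4·0+5·1 = 12 | 4·3 = 12
M: 2·4+1·0+2·4+4·0+5·0 = 16 | 4·4 = 16
gcd(2,1,2,4,5,4) = 1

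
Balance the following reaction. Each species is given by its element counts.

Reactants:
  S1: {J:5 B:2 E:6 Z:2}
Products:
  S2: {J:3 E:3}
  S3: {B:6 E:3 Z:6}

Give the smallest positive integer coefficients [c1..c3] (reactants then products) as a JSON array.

J: 3·5 = 15 | 5·3+1·0 = 15
B: 3·2 = 6 | 5·0+1·6 = 6
E: 3·6 = 18 | 5·3+1·3 = 18
Z: 3·2 = 6 | 5·0+1·6 = 6
gcd(3,5,1) = 1

Coefficients: [3, 5, 1]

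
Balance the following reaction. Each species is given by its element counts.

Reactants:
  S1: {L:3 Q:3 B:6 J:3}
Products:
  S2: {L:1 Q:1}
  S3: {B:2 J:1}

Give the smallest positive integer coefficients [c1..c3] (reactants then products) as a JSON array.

L: 1·3 = 3 | 3·1+3·0 = 3
Q: 1·3 = 3 | 3·1+3·0 = 3
B: 1·6 = 6 | 3·0+3·2 = 6
J: 1·3 = 3 | 3·0+3·1 = 3
gcd(1,3,3) = 1

Coefficients: [1, 3, 3]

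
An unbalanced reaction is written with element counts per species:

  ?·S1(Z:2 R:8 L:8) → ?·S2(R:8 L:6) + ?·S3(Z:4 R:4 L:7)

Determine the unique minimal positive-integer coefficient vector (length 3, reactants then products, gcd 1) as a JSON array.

Coefficients: [4, 3, 2]

Z: 4·2 = 8 | 3·0+2·4 = 8
R: 4·8 = 32 | 3·8+2·4 = 32
L: 4·8 = 32 | 3·6+2·7 = 32
gcd(4,3,2) = 1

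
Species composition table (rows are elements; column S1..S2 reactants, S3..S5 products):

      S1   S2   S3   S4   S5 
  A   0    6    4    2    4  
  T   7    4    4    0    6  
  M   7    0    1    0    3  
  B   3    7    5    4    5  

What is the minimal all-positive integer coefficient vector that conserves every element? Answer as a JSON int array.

A: 2·0+6·6 = 36 | 5·4+2·2+3·4 = 36
T: 2·7+6·4 = 38 | 5·4+2·0+3·6 = 38
M: 2·7+6·0 = 14 | 5·1+2·0+3·3 = 14
B: 2·3+6·7 = 48 | 5·5+2·4+3·5 = 48
gcd(2,6,5,2,3) = 1

Coefficients: [2, 6, 5, 2, 3]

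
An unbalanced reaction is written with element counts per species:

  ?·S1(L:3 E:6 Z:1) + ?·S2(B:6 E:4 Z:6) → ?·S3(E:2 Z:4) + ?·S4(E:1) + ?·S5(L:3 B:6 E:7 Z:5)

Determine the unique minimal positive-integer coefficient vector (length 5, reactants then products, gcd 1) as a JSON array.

Coefficients: [2, 2, 1, 4, 2]

L: 2·3+2·0 = 6 | 1·0+4·0+2·3 = 6
B: 2·0+2·6 = 12 | 1·0+4·0+2·6 = 12
E: 2·6+2·4 = 20 | 1·2+4·1+2·7 = 20
Z: 2·1+2·6 = 14 | 1·4+4·0+2·5 = 14
gcd(2,2,1,4,2) = 1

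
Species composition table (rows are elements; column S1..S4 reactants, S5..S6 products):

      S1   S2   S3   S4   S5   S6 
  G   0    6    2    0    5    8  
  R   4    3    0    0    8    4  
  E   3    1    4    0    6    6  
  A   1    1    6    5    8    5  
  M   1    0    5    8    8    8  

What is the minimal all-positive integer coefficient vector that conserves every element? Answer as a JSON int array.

G: 6·0+4·6+2·2+3·0 = 28 | 4·5+1·8 = 28
R: 6·4+4·3+2·0+3·0 = 36 | 4·8+1·4 = 36
E: 6·3+4·1+2·4+3·0 = 30 | 4·6+1·6 = 30
A: 6·1+4·1+2·6+3·5 = 37 | 4·8+1·5 = 37
M: 6·1+4·0+2·5+3·8 = 40 | 4·8+1·8 = 40
gcd(6,4,2,3,4,1) = 1

Coefficients: [6, 4, 2, 3, 4, 1]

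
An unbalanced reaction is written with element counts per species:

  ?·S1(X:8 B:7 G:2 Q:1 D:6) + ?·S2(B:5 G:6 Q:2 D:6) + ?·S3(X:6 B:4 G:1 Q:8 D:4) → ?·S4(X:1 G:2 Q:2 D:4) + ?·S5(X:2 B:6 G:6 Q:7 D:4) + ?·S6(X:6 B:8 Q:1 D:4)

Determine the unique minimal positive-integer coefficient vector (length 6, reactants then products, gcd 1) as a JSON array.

X: 1·8+5·0+4·6 = 32 | 6·1+4·2+3·6 = 32
B: 1·7+5·5+4·4 = 48 | 6·0+4·6+3·8 = 48
G: 1·2+5·6+4·1 = 36 | 6·2+4·6+3·0 = 36
Q: 1·1+5·2+4·8 = 43 | 6·2+4·7+3·1 = 43
D: 1·6+5·6+4·4 = 52 | 6·4+4·4+3·4 = 52
gcd(1,5,4,6,4,3) = 1

Coefficients: [1, 5, 4, 6, 4, 3]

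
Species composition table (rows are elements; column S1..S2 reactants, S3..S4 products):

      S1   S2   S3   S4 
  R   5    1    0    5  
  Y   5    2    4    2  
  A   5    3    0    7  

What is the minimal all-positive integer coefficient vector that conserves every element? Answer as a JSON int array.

R: 4·5+5·1 = 25 | 5·0+5·5 = 25
Y: 4·5+5·2 = 30 | 5·4+5·2 = 30
A: 4·5+5·3 = 35 | 5·0+5·7 = 35
gcd(4,5,5,5) = 1

Coefficients: [4, 5, 5, 5]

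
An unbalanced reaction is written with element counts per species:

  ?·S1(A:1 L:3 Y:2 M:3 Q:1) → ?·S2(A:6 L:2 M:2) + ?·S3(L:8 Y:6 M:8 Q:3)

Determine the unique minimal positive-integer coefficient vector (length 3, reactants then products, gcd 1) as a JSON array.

Coefficients: [6, 1, 2]

A: 6·1 = 6 | 1·6+2·0 = 6
L: 6·3 = 18 | 1·2+2·8 = 18
Y: 6·2 = 12 | 1·0+2·6 = 12
M: 6·3 = 18 | 1·2+2·8 = 18
Q: 6·1 = 6 | 1·0+2·3 = 6
gcd(6,1,2) = 1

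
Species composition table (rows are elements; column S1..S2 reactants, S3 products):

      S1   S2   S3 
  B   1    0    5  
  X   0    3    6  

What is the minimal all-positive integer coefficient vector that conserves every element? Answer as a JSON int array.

Coefficients: [5, 2, 1]

B: 5·1+2·0 = 5 | 1·5 = 5
X: 5·0+2·3 = 6 | 1·6 = 6
gcd(5,2,1) = 1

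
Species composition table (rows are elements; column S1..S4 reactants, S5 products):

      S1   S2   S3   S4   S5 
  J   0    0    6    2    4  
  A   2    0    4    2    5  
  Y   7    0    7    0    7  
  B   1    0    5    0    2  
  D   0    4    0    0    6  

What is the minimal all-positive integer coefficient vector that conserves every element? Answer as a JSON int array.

J: 3·0+6·0+1·6+5·2 = 16 | 4·4 = 16
A: 3·2+6·0+1·4+5·2 = 20 | 4·5 = 20
Y: 3·7+6·0+1·7+5·0 = 28 | 4·7 = 28
B: 3·1+6·0+1·5+5·0 = 8 | 4·2 = 8
D: 3·0+6·4+1·0+5·0 = 24 | 4·6 = 24
gcd(3,6,1,5,4) = 1

Coefficients: [3, 6, 1, 5, 4]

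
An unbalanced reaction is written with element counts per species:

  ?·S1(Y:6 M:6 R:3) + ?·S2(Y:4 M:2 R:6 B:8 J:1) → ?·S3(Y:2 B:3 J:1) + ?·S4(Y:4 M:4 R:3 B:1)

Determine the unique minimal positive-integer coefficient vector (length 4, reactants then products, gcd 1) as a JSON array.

Coefficients: [3, 1, 1, 5]

Y: 3·6+1·4 = 22 | 1·2+5·4 = 22
M: 3·6+1·2 = 20 | 1·0+5·4 = 20
R: 3·3+1·6 = 15 | 1·0+5·3 = 15
B: 3·0+1·8 = 8 | 1·3+5·1 = 8
J: 3·0+1·1 = 1 | 1·1+5·0 = 1
gcd(3,1,1,5) = 1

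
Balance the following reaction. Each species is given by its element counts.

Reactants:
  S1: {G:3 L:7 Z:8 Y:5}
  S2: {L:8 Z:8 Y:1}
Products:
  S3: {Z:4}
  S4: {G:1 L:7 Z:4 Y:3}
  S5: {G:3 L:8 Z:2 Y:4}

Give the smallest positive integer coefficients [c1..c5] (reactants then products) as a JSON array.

Coefficients: [3, 2, 6, 3, 2]

G: 3·3+2·0 = 9 | 6·0+3·1+2·3 = 9
L: 3·7+2·8 = 37 | 6·0+3·7+2·8 = 37
Z: 3·8+2·8 = 40 | 6·4+3·4+2·2 = 40
Y: 3·5+2·1 = 17 | 6·0+3·3+2·4 = 17
gcd(3,2,6,3,2) = 1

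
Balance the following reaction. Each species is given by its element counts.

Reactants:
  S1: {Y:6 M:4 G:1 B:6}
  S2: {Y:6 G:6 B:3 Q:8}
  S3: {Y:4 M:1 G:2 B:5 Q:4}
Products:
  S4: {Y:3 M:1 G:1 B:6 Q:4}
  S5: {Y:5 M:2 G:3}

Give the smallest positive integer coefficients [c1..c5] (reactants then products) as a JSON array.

Coefficients: [2, 1, 3, 5, 3]

Y: 2·6+1·6+3·4 = 30 | 5·3+3·5 = 30
M: 2·4+1·0+3·1 = 11 | 5·1+3·2 = 11
G: 2·1+1·6+3·2 = 14 | 5·1+3·3 = 14
B: 2·6+1·3+3·5 = 30 | 5·6+3·0 = 30
Q: 2·0+1·8+3·4 = 20 | 5·4+3·0 = 20
gcd(2,1,3,5,3) = 1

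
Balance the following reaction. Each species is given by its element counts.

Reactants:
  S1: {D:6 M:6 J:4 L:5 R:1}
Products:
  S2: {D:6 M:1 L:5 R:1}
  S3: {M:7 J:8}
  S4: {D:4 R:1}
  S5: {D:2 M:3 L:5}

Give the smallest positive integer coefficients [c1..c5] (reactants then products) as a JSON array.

D: 4·6 = 24 | 1·6+2·0+3·4+3·2 = 24
M: 4·6 = 24 | 1·1+2·7+3·0+3·3 = 24
J: 4·4 = 16 | 1·0+2·8+3·0+3·0 = 16
L: 4·5 = 20 | 1·5+2·0+3·0+3·5 = 20
R: 4·1 = 4 | 1·1+2·0+3·1+3·0 = 4
gcd(4,1,2,3,3) = 1

Coefficients: [4, 1, 2, 3, 3]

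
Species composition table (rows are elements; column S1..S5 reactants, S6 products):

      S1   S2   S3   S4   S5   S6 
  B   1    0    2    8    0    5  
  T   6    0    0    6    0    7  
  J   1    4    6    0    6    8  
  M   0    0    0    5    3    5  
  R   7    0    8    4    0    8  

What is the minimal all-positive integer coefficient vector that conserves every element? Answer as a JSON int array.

B: 4·1+2·0+1·2+3·8+5·0 = 30 | 6·5 = 30
T: 4·6+2·0+1·0+3·6+5·0 = 42 | 6·7 = 42
J: 4·1+2·4+1·6+3·0+5·6 = 48 | 6·8 = 48
M: 4·0+2·0+1·0+3·5+5·3 = 30 | 6·5 = 30
R: 4·7+2·0+1·8+3·4+5·0 = 48 | 6·8 = 48
gcd(4,2,1,3,5,6) = 1

Coefficients: [4, 2, 1, 3, 5, 6]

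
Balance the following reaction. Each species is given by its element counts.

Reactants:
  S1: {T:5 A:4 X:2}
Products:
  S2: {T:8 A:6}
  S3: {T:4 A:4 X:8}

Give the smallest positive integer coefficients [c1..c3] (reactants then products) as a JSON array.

Coefficients: [4, 2, 1]

T: 4·5 = 20 | 2·8+1·4 = 20
A: 4·4 = 16 | 2·6+1·4 = 16
X: 4·2 = 8 | 2·0+1·8 = 8
gcd(4,2,1) = 1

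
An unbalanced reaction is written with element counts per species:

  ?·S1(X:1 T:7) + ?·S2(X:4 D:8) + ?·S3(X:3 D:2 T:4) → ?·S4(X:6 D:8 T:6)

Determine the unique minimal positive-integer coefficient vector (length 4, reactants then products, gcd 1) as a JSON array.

X: 2·1+4·4+4·3 = 30 | 5·6 = 30
D: 2·0+4·8+4·2 = 40 | 5·8 = 40
T: 2·7+4·0+4·4 = 30 | 5·6 = 30
gcd(2,4,4,5) = 1

Coefficients: [2, 4, 4, 5]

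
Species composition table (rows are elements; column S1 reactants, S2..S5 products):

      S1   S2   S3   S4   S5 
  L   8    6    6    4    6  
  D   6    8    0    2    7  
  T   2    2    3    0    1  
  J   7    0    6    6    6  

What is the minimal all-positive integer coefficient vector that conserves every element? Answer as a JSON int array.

Coefficients: [6, 2, 2, 3, 2]

L: 6·8 = 48 | 2·6+2·6+3·4+2·6 = 48
D: 6·6 = 36 | 2·8+2·0+3·2+2·7 = 36
T: 6·2 = 12 | 2·2+2·3+3·0+2·1 = 12
J: 6·7 = 42 | 2·0+2·6+3·6+2·6 = 42
gcd(6,2,2,3,2) = 1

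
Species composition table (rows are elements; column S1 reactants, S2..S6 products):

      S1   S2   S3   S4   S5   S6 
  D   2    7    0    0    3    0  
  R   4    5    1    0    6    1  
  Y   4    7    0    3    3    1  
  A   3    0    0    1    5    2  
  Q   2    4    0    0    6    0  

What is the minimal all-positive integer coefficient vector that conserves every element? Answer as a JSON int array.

D: 5·2 = 10 | 1·7+5·0+2·0+1·3+4·0 = 10
R: 5·4 = 20 | 1·5+5·1+2·0+1·6+4·1 = 20
Y: 5·4 = 20 | 1·7+5·0+2·3+1·3+4·1 = 20
A: 5·3 = 15 | 1·0+5·0+2·1+1·5+4·2 = 15
Q: 5·2 = 10 | 1·4+5·0+2·0+1·6+4·0 = 10
gcd(5,1,5,2,1,4) = 1

Coefficients: [5, 1, 5, 2, 1, 4]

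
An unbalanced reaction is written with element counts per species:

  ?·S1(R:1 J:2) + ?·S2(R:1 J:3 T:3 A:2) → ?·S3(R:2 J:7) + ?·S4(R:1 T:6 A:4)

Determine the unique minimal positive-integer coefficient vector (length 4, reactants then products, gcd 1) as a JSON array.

R: 5·1+6·1 = 11 | 4·2+3·1 = 11
J: 5·2+6·3 = 28 | 4·7+3·0 = 28
T: 5·0+6·3 = 18 | 4·0+3·6 = 18
A: 5·0+6·2 = 12 | 4·0+3·4 = 12
gcd(5,6,4,3) = 1

Coefficients: [5, 6, 4, 3]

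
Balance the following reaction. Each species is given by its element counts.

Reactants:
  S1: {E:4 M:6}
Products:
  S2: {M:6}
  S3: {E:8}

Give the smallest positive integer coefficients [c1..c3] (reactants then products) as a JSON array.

E: 2·4 = 8 | 2·0+1·8 = 8
M: 2·6 = 12 | 2·6+1·0 = 12
gcd(2,2,1) = 1

Coefficients: [2, 2, 1]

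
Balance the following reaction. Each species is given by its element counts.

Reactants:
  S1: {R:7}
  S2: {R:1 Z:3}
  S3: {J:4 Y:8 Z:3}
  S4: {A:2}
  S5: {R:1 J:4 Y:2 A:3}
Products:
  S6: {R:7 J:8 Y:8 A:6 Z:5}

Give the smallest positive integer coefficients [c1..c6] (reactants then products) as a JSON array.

Coefficients: [2, 3, 2, 3, 4, 3]

R: 2·7+3·1+2·0+3·0+4·1 = 21 | 3·7 = 21
J: 2·0+3·0+2·4+3·0+4·4 = 24 | 3·8 = 24
Y: 2·0+3·0+2·8+3·0+4·2 = 24 | 3·8 = 24
A: 2·0+3·0+2·0+3·2+4·3 = 18 | 3·6 = 18
Z: 2·0+3·3+2·3+3·0+4·0 = 15 | 3·5 = 15
gcd(2,3,2,3,4,3) = 1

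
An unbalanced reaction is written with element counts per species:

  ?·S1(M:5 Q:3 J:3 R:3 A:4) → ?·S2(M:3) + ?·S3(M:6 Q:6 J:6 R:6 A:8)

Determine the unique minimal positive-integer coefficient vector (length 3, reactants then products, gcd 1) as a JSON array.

Coefficients: [6, 4, 3]

M: 6·5 = 30 | 4·3+3·6 = 30
Q: 6·3 = 18 | 4·0+3·6 = 18
J: 6·3 = 18 | 4·0+3·6 = 18
R: 6·3 = 18 | 4·0+3·6 = 18
A: 6·4 = 24 | 4·0+3·8 = 24
gcd(6,4,3) = 1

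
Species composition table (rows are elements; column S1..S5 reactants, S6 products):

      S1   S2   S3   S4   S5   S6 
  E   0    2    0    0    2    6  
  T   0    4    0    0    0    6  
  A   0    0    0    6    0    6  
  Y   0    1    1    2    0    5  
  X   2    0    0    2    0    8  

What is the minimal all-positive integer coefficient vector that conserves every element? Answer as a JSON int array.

E: 6·0+3·2+3·0+2·0+3·2 = 12 | 2·6 = 12
T: 6·0+3·4+3·0+2·0+3·0 = 12 | 2·6 = 12
A: 6·0+3·0+3·0+2·6+3·0 = 12 | 2·6 = 12
Y: 6·0+3·1+3·1+2·2+3·0 = 10 | 2·5 = 10
X: 6·2+3·0+3·0+2·2+3·0 = 16 | 2·8 = 16
gcd(6,3,3,2,3,2) = 1

Coefficients: [6, 3, 3, 2, 3, 2]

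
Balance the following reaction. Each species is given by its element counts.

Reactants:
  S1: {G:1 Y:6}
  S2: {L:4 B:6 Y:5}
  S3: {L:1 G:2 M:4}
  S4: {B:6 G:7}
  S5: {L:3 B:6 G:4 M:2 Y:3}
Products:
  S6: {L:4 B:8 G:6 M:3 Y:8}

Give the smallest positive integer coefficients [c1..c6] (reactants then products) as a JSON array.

Coefficients: [4, 3, 3, 2, 3, 6]

L: 4·0+3·4+3·1+2·0+3·3 = 24 | 6·4 = 24
B: 4·0+3·6+3·0+2·6+3·6 = 48 | 6·8 = 48
G: 4·1+3·0+3·2+2·7+3·4 = 36 | 6·6 = 36
M: 4·0+3·0+3·4+2·0+3·2 = 18 | 6·3 = 18
Y: 4·6+3·5+3·0+2·0+3·3 = 48 | 6·8 = 48
gcd(4,3,3,2,3,6) = 1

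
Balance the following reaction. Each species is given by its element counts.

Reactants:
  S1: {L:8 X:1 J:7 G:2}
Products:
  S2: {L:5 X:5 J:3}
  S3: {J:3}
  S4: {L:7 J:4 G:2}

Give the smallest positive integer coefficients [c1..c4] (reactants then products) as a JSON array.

Coefficients: [5, 1, 4, 5]

L: 5·8 = 40 | 1·5+4·0+5·7 = 40
X: 5·1 = 5 | 1·5+4·0+5·0 = 5
J: 5·7 = 35 | 1·3+4·3+5·4 = 35
G: 5·2 = 10 | 1·0+4·0+5·2 = 10
gcd(5,1,4,5) = 1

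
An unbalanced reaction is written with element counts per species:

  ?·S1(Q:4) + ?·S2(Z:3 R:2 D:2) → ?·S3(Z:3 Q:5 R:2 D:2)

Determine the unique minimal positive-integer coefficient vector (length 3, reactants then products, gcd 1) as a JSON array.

Coefficients: [5, 4, 4]

Z: 5·0+4·3 = 12 | 4·3 = 12
Q: 5·4+4·0 = 20 | 4·5 = 20
R: 5·0+4·2 = 8 | 4·2 = 8
D: 5·0+4·2 = 8 | 4·2 = 8
gcd(5,4,4) = 1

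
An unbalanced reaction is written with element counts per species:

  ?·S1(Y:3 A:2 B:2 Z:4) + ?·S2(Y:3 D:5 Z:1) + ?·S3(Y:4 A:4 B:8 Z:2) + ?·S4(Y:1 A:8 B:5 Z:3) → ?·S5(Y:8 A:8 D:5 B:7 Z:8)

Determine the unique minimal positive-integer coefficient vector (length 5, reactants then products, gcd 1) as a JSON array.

Coefficients: [6, 5, 1, 3, 5]

Y: 6·3+5·3+1·4+3·1 = 40 | 5·8 = 40
A: 6·2+5·0+1·4+3·8 = 40 | 5·8 = 40
D: 6·0+5·5+1·0+3·0 = 25 | 5·5 = 25
B: 6·2+5·0+1·8+3·5 = 35 | 5·7 = 35
Z: 6·4+5·1+1·2+3·3 = 40 | 5·8 = 40
gcd(6,5,1,3,5) = 1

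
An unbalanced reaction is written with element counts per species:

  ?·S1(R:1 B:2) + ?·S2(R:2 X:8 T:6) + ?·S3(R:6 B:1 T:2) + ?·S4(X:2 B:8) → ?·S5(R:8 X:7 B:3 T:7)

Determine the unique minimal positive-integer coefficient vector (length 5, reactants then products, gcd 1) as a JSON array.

R: 2·1+5·2+6·6+1·0 = 48 | 6·8 = 48
X: 2·0+5·8+6·0+1·2 = 42 | 6·7 = 42
B: 2·2+5·0+6·1+1·8 = 18 | 6·3 = 18
T: 2·0+5·6+6·2+1·0 = 42 | 6·7 = 42
gcd(2,5,6,1,6) = 1

Coefficients: [2, 5, 6, 1, 6]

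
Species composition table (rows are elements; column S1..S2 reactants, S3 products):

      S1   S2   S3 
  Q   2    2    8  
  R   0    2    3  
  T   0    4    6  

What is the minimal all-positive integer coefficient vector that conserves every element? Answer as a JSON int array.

Q: 5·2+3·2 = 16 | 2·8 = 16
R: 5·0+3·2 = 6 | 2·3 = 6
T: 5·0+3·4 = 12 | 2·6 = 12
gcd(5,3,2) = 1

Coefficients: [5, 3, 2]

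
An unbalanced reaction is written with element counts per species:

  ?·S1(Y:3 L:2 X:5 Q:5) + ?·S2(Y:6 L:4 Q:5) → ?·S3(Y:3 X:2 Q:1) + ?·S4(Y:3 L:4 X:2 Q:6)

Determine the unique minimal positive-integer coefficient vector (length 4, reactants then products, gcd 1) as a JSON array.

Y: 4·3+3·6 = 30 | 5·3+5·3 = 30
L: 4·2+3·4 = 20 | 5·0+5·4 = 20
X: 4·5+3·0 = 20 | 5·2+5·2 = 20
Q: 4·5+3·5 = 35 | 5·1+5·6 = 35
gcd(4,3,5,5) = 1

Coefficients: [4, 3, 5, 5]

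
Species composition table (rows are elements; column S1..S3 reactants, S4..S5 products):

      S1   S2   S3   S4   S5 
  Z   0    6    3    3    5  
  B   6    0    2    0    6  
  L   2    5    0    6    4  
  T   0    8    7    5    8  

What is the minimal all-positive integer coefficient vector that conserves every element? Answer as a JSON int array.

Z: 5·0+4·6+3·3 = 33 | 1·3+6·5 = 33
B: 5·6+4·0+3·2 = 36 | 1·0+6·6 = 36
L: 5·2+4·5+3·0 = 30 | 1·6+6·4 = 30
T: 5·0+4·8+3·7 = 53 | 1·5+6·8 = 53
gcd(5,4,3,1,6) = 1

Coefficients: [5, 4, 3, 1, 6]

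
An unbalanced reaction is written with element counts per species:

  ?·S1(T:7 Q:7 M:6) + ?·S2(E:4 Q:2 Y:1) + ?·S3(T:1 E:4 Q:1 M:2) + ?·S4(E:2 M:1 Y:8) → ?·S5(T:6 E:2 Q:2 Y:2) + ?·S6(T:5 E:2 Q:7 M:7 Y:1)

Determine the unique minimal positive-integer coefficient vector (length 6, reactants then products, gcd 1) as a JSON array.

Coefficients: [5, 1, 2, 1, 2, 5]

T: 5·7+1·0+2·1+1·0 = 37 | 2·6+5·5 = 37
E: 5·0+1·4+2·4+1·2 = 14 | 2·2+5·2 = 14
Q: 5·7+1·2+2·1+1·0 = 39 | 2·2+5·7 = 39
M: 5·6+1·0+2·2+1·1 = 35 | 2·0+5·7 = 35
Y: 5·0+1·1+2·0+1·8 = 9 | 2·2+5·1 = 9
gcd(5,1,2,1,2,5) = 1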